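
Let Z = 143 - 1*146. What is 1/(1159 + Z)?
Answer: 1/1156 ≈ 0.00086505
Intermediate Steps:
Z = -3 (Z = 143 - 146 = -3)
1/(1159 + Z) = 1/(1159 - 3) = 1/1156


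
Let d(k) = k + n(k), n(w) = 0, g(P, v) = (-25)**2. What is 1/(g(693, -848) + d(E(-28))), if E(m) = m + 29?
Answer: 1/626 ≈ 0.0015974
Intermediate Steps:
g(P, v) = 625
E(m) = 29 + m
d(k) = k (d(k) = k + 0 = k)
1/(g(693, -848) + d(E(-28))) = 1/(625 + (29 - 28)) = 1/(625 + 1) = 1/626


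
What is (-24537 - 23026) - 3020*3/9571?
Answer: -455234533/9571 ≈ -47564.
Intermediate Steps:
(-24537 - 23026) - 3020*3/9571 = -47563 - 9060*1/9571 = -47563 - 9060/9571 = -455234533/9571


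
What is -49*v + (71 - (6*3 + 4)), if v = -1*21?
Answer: 1078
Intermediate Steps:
v = -21
-49*v + (71 - (6*3 + 4)) = -49*(-21) + (71 - (6*3 + 4)) = 1029 + (71 - (18 + 4)) = 1029 + (71 - 1*22) = 1029 + (71 - 22) = 1029 + 49 = 1078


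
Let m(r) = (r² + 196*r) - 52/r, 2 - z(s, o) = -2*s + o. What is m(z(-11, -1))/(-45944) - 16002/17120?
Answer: -804730967/934041520 ≈ -0.86156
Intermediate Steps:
z(s, o) = 2 - o + 2*s (z(s, o) = 2 - (-2*s + o) = 2 - (o - 2*s) = 2 + (-o + 2*s) = 2 - o + 2*s)
m(r) = r² - 52/r + 196*r
m(z(-11, -1))/(-45944) - 16002/17120 = ((-52 + (2 - 1*(-1) + 2*(-11))²*(196 + (2 - 1*(-1) + 2*(-11))))/(2 - 1*(-1) + 2*(-11)))/(-45944) - 16002/17120 = ((-52 + (2 + 1 - 22)²*(196 + (2 + 1 - 22)))/(2 + 1 - 22))*(-1/45944) - 16002*1/17120 = ((-52 + (-19)²*(196 - 19))/(-19))*(-1/45944) - 8001/8560 = -(-52 + 361*177)/19*(-1/45944) - 8001/8560 = -(-52 + 63897)/19*(-1/45944) - 8001/8560 = -1/19*63845*(-1/45944) - 8001/8560 = -63845/19*(-1/45944) - 8001/8560 = 63845/872936 - 8001/8560 = -804730967/934041520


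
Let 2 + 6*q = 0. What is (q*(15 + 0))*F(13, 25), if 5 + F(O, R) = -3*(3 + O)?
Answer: 265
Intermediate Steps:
q = -1/3 (q = -1/3 + (1/6)*0 = -1/3 + 0 = -1/3 ≈ -0.33333)
F(O, R) = -14 - 3*O (F(O, R) = -5 - 3*(3 + O) = -5 + (-9 - 3*O) = -14 - 3*O)
(q*(15 + 0))*F(13, 25) = (-(15 + 0)/3)*(-14 - 3*13) = (-1/3*15)*(-14 - 39) = -5*(-53) = 265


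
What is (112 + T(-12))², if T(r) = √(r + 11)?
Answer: (112 + I)² ≈ 12543.0 + 224.0*I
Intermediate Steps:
T(r) = √(11 + r)
(112 + T(-12))² = (112 + √(11 - 12))² = (112 + √(-1))² = (112 + I)²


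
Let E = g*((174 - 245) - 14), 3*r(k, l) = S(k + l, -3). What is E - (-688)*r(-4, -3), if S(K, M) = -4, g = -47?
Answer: 9233/3 ≈ 3077.7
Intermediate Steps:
r(k, l) = -4/3 (r(k, l) = (1/3)*(-4) = -4/3)
E = 3995 (E = -47*((174 - 245) - 14) = -47*(-71 - 14) = -47*(-85) = 3995)
E - (-688)*r(-4, -3) = 3995 - (-688)*(-4)/3 = 3995 - 1*2752/3 = 3995 - 2752/3 = 9233/3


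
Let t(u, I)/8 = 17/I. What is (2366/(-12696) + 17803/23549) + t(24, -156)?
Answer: -587194555/1943357676 ≈ -0.30215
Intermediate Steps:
t(u, I) = 136/I (t(u, I) = 8*(17/I) = 136/I)
(2366/(-12696) + 17803/23549) + t(24, -156) = (2366/(-12696) + 17803/23549) + 136/(-156) = (2366*(-1/12696) + 17803*(1/23549)) + 136*(-1/156) = (-1183/6348 + 17803/23549) - 34/39 = 85154977/149489052 - 34/39 = -587194555/1943357676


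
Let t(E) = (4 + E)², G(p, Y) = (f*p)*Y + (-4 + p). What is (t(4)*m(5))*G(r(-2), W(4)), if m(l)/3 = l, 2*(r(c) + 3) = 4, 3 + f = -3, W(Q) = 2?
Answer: 6720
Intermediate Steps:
f = -6 (f = -3 - 3 = -6)
r(c) = -1 (r(c) = -3 + (½)*4 = -3 + 2 = -1)
G(p, Y) = -4 + p - 6*Y*p (G(p, Y) = (-6*p)*Y + (-4 + p) = -6*Y*p + (-4 + p) = -4 + p - 6*Y*p)
m(l) = 3*l
(t(4)*m(5))*G(r(-2), W(4)) = ((4 + 4)²*(3*5))*(-4 - 1 - 6*2*(-1)) = (8²*15)*(-4 - 1 + 12) = (64*15)*7 = 960*7 = 6720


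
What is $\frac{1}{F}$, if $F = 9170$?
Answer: $\frac{1}{9170} \approx 0.00010905$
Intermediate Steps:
$\frac{1}{F} = \frac{1}{9170}$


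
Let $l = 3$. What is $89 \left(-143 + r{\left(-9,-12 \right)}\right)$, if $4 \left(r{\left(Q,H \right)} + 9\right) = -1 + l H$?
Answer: $- \frac{57405}{4} \approx -14351.0$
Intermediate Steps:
$r{\left(Q,H \right)} = - \frac{37}{4} + \frac{3 H}{4}$ ($r{\left(Q,H \right)} = -9 + \frac{-1 + 3 H}{4} = -9 + \left(- \frac{1}{4} + \frac{3 H}{4}\right) = - \frac{37}{4} + \frac{3 H}{4}$)
$89 \left(-143 + r{\left(-9,-12 \right)}\right) = 89 \left(-143 + \left(- \frac{37}{4} + \frac{3}{4} \left(-12\right)\right)\right) = 89 \left(-143 - \frac{73}{4}\right) = 89 \left(- \frac{645}{4}\right) = - \frac{57405}{4}$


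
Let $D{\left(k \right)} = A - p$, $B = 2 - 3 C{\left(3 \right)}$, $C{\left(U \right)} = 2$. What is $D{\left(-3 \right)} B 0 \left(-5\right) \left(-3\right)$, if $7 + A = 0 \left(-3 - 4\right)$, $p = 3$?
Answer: $0$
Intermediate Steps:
$B = -4$ ($B = 2 - 6 = -4$)
$A = -7$ ($A = -7 + 0 \left(-3 - 4\right) = -7 + 0 \left(-7\right) = -7 + 0 = -7$)
$D{\left(k \right)} = -10$ ($D{\left(k \right)} = -7 - 3 = -10$)
$D{\left(-3 \right)} B 0 \left(-5\right) \left(-3\right) = \left(-10\right) \left(-4\right) 0 \left(-5\right) \left(-3\right) = 40 \cdot 0 \left(-3\right) = 40 \cdot 0 = 0$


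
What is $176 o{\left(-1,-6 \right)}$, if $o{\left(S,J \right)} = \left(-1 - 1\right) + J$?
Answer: $-1408$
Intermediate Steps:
$o{\left(S,J \right)} = -2 + J$ ($o{\left(S,J \right)} = \left(-1 - 1\right) + J = -2 + J$)
$176 o{\left(-1,-6 \right)} = 176 \left(-2 - 6\right) = 176 \left(-8\right) = -1408$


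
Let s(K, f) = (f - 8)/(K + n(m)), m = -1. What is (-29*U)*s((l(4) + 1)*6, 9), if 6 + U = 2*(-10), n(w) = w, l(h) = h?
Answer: 26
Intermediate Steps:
s(K, f) = (-8 + f)/(-1 + K) (s(K, f) = (f - 8)/(K - 1) = (-8 + f)/(-1 + K))
U = -26 (U = -6 + 2*(-10) = -6 - 20 = -26)
(-29*U)*s((l(4) + 1)*6, 9) = (-29*(-26))*((-8 + 9)/(-1 + (4 + 1)*6)) = 754*(1/(-1 + 5*6)) = 754*(1/(-1 + 30)) = 754*(1/29) = 26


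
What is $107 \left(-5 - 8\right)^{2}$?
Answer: $18083$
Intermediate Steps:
$107 \left(-5 - 8\right)^{2} = 107 \left(-13\right)^{2} = 107 \cdot 169 = 18083$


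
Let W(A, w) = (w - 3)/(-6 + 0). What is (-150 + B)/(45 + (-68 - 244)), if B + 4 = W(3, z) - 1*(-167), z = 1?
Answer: -40/801 ≈ -0.049938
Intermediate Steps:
W(A, w) = 1/2 - w/6 (W(A, w) = (-3 + w)/(-6) = (-3 + w)*(-1/6) = 1/2 - w/6)
B = 490/3 (B = -4 + ((1/2 - 1/6*1) - 1*(-167)) = -4 + ((1/2 - 1/6) + 167) = -4 + (1/3 + 167) = -4 + 502/3 = 490/3 ≈ 163.33)
(-150 + B)/(45 + (-68 - 244)) = (-150 + 490/3)/(45 + (-68 - 244)) = 40/(3*(45 - 312)) = (40/3)/(-267) = (40/3)*(-1/267) = -40/801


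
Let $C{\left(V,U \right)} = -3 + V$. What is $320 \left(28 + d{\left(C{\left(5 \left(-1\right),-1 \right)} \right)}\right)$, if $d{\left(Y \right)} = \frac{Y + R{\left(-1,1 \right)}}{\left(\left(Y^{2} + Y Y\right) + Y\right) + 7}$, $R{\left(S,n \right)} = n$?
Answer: $\frac{1135680}{127} \approx 8942.4$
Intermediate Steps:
$d{\left(Y \right)} = \frac{1 + Y}{7 + Y + 2 Y^{2}}$ ($d{\left(Y \right)} = \frac{Y + 1}{\left(\left(Y^{2} + Y Y\right) + Y\right) + 7} = \frac{1 + Y}{\left(\left(Y^{2} + Y^{2}\right) + Y\right) + 7} = \frac{1 + Y}{\left(2 Y^{2} + Y\right) + 7} = \frac{1 + Y}{\left(Y + 2 Y^{2}\right) + 7} = \frac{1 + Y}{7 + Y + 2 Y^{2}}$)
$320 \left(28 + d{\left(C{\left(5 \left(-1\right),-1 \right)} \right)}\right) = 320 \left(28 + \frac{1 + \left(-3 + 5 \left(-1\right)\right)}{7 + \left(-3 + 5 \left(-1\right)\right) + 2 \left(-3 + 5 \left(-1\right)\right)^{2}}\right) = 320 \left(28 + \frac{1 - 8}{7 - 8 + 2 \left(-3 - 5\right)^{2}}\right) = 320 \left(28 + \frac{1 - 8}{7 - 8 + 2 \left(-8\right)^{2}}\right) = 320 \left(28 + \frac{1}{7 - 8 + 2 \cdot 64} \left(-7\right)\right) = 320 \left(28 + \frac{1}{7 - 8 + 128} \left(-7\right)\right) = 320 \left(28 + \frac{1}{127} \left(-7\right)\right) = 320 \left(28 - \frac{7}{127}\right) = 320 \cdot \frac{3549}{127} = \frac{1135680}{127}$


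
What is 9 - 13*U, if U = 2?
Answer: -17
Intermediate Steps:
9 - 13*U = 9 - 13*2 = 9 - 26 = -17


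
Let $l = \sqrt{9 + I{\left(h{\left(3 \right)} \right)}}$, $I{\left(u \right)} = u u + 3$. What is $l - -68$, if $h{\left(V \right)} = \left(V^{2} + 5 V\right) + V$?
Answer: $68 + \sqrt{741} \approx 95.221$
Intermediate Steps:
$h{\left(V \right)} = V^{2} + 6 V$
$I{\left(u \right)} = 3 + u^{2}$ ($I{\left(u \right)} = u^{2} + 3 = 3 + u^{2}$)
$l = \sqrt{741}$ ($l = \sqrt{9 + \left(3 + \left(3 \left(6 + 3\right)\right)^{2}\right)} = \sqrt{9 + \left(3 + \left(3 \cdot 9\right)^{2}\right)} = \sqrt{9 + \left(3 + 27^{2}\right)} = \sqrt{9 + \left(3 + 729\right)} = \sqrt{9 + 732} = \sqrt{741} \approx 27.221$)
$l - -68 = \sqrt{741} - -68 = \sqrt{741} + 68 = 68 + \sqrt{741}$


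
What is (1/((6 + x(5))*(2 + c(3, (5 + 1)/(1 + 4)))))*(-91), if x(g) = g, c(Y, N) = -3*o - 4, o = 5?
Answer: 91/187 ≈ 0.48663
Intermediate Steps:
c(Y, N) = -19 (c(Y, N) = -3*5 - 4 = -15 - 4 = -19)
(1/((6 + x(5))*(2 + c(3, (5 + 1)/(1 + 4)))))*(-91) = (1/((6 + 5)*(2 - 19)))*(-91) = (1/(11*(-17)))*(-91) = ((1/11)*(-1/17))*(-91) = -1/187*(-91) = 91/187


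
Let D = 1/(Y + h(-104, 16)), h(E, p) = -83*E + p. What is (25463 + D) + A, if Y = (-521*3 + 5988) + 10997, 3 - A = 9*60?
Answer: 599968821/24070 ≈ 24926.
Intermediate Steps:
h(E, p) = p - 83*E
A = -537 (A = 3 - 9*60 = 3 - 1*540 = 3 - 540 = -537)
Y = 15422 (Y = (-1563 + 5988) + 10997 = 4425 + 10997 = 15422)
D = 1/24070 (D = 1/(15422 + (16 - 83*(-104))) = 1/(15422 + (16 + 8632)) = 1/(15422 + 8648) = 1/24070 ≈ 4.1545e-5)
(25463 + D) + A = (25463 + 1/24070) - 537 = 612894411/24070 - 537 = 599968821/24070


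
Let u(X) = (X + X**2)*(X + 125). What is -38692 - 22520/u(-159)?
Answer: -8262167974/213537 ≈ -38692.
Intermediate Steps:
u(X) = (125 + X)*(X + X**2) (u(X) = (X + X**2)*(125 + X) = (125 + X)*(X + X**2))
-38692 - 22520/u(-159) = -38692 - 22520/((-159*(125 + (-159)**2 + 126*(-159)))) = -38692 - 22520/((-159*(125 + 25281 - 20034))) = -38692 - 22520/((-159*5372)) = -38692 - 22520/(-854148) = -38692 - 22520*(-1)/854148 = -38692 - 1*(-5630/213537) = -38692 + 5630/213537 = -8262167974/213537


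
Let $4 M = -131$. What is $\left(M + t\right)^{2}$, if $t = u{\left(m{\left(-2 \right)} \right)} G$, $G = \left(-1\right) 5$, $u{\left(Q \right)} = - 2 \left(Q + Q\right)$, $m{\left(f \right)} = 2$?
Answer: $\frac{841}{16} \approx 52.563$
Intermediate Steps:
$u{\left(Q \right)} = - 4 Q$ ($u{\left(Q \right)} = - 2 \cdot 2 Q = - 4 Q$)
$M = - \frac{131}{4}$ ($M = \frac{1}{4} \left(-131\right) = - \frac{131}{4} \approx -32.75$)
$G = -5$
$t = 40$ ($t = \left(-4\right) 2 \left(-5\right) = \left(-8\right) \left(-5\right) = 40$)
$\left(M + t\right)^{2} = \left(- \frac{131}{4} + 40\right)^{2} = \left(\frac{29}{4}\right)^{2} = \frac{841}{16}$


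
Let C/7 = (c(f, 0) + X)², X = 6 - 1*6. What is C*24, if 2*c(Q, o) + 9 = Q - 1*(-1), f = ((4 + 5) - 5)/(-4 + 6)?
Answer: 1512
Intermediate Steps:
f = 2 (f = (9 - 5)/2 = 4*(½) = 2)
c(Q, o) = -4 + Q/2 (c(Q, o) = -9/2 + (Q - 1*(-1))/2 = -9/2 + (Q + 1)/2 = -9/2 + (1 + Q)/2 = -9/2 + (½ + Q/2) = -4 + Q/2)
X = 0 (X = 6 - 6 = 0)
C = 63 (C = 7*((-4 + (½)*2) + 0)² = 7*((-4 + 1) + 0)² = 7*(-3 + 0)² = 7*(-3)² = 7*9 = 63)
C*24 = 63*24 = 1512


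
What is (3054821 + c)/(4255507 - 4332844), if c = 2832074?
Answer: -5886895/77337 ≈ -76.120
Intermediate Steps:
(3054821 + c)/(4255507 - 4332844) = (3054821 + 2832074)/(4255507 - 4332844) = 5886895/(-77337) = 5886895*(-1/77337) = -5886895/77337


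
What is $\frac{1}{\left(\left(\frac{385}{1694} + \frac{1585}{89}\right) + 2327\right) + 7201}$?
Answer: $\frac{1958}{18691139} \approx 0.00010476$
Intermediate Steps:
$\frac{1}{\left(\left(\frac{385}{1694} + \frac{1585}{89}\right) + 2327\right) + 7201} = \frac{1}{\left(\left(385 \cdot \frac{1}{1694} + 1585 \cdot \frac{1}{89}\right) + 2327\right) + 7201} = \frac{1}{\left(\left(\frac{5}{22} + \frac{1585}{89}\right) + 2327\right) + 7201} = \frac{1}{\left(\frac{35315}{1958} + 2327\right) + 7201} = \frac{1}{\frac{4591581}{1958} + 7201} = \frac{1}{\frac{18691139}{1958}} = \frac{1958}{18691139}$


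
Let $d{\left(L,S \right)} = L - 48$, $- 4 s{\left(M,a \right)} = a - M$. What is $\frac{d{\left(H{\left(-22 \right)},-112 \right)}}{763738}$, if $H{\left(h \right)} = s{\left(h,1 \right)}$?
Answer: $- \frac{215}{3054952} \approx -7.0377 \cdot 10^{-5}$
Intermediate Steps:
$s{\left(M,a \right)} = - \frac{a}{4} + \frac{M}{4}$ ($s{\left(M,a \right)} = - \frac{a - M}{4} = - \frac{a}{4} + \frac{M}{4}$)
$H{\left(h \right)} = - \frac{1}{4} + \frac{h}{4}$ ($H{\left(h \right)} = \left(- \frac{1}{4}\right) 1 + \frac{h}{4} = - \frac{1}{4} + \frac{h}{4}$)
$d{\left(L,S \right)} = -48 + L$ ($d{\left(L,S \right)} = L - 48 = -48 + L$)
$\frac{d{\left(H{\left(-22 \right)},-112 \right)}}{763738} = \frac{-48 + \left(- \frac{1}{4} + \frac{1}{4} \left(-22\right)\right)}{763738} = \left(-48 - \frac{23}{4}\right) \frac{1}{763738} = \left(- \frac{215}{4}\right) \frac{1}{763738} = - \frac{215}{3054952}$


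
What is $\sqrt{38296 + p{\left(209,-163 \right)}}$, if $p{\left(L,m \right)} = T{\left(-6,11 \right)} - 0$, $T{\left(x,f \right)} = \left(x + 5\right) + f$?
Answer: $\sqrt{38306} \approx 195.72$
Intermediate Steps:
$T{\left(x,f \right)} = 5 + f + x$ ($T{\left(x,f \right)} = \left(5 + x\right) + f = 5 + f + x$)
$p{\left(L,m \right)} = 10$ ($p{\left(L,m \right)} = \left(5 + 11 - 6\right) - 0 = 10 + 0 = 10$)
$\sqrt{38296 + p{\left(209,-163 \right)}} = \sqrt{38296 + 10} = \sqrt{38306}$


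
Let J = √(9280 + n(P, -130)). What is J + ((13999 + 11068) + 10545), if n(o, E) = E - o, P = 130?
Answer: 35612 + 2*√2255 ≈ 35707.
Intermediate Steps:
J = 2*√2255 (J = √(9280 + (-130 - 1*130)) = √(9280 + (-130 - 130)) = √(9280 - 260) = √9020 = 2*√2255 ≈ 94.974)
J + ((13999 + 11068) + 10545) = 2*√2255 + ((13999 + 11068) + 10545) = 2*√2255 + (25067 + 10545) = 2*√2255 + 35612 = 35612 + 2*√2255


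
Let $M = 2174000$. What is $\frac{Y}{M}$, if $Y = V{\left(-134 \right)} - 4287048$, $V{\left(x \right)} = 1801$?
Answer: $- \frac{4285247}{2174000} \approx -1.9711$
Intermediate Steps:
$Y = -4285247$ ($Y = 1801 - 4287048 = -4285247$)
$\frac{Y}{M} = - \frac{4285247}{2174000}$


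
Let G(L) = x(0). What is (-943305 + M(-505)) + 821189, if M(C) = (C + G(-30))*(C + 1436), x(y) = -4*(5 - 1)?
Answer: -607167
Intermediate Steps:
x(y) = -16 (x(y) = -4*4 = -16)
G(L) = -16
M(C) = (-16 + C)*(1436 + C) (M(C) = (C - 16)*(C + 1436) = (-16 + C)*(1436 + C))
(-943305 + M(-505)) + 821189 = (-943305 + (-22976 + (-505)**2 + 1420*(-505))) + 821189 = (-943305 + (-22976 + 255025 - 717100)) + 821189 = (-943305 - 485051) + 821189 = -1428356 + 821189 = -607167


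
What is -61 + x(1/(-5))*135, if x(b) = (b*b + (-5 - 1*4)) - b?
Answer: -6218/5 ≈ -1243.6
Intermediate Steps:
x(b) = -9 + b**2 - b (x(b) = (b**2 + (-5 - 4)) - b = (b**2 - 9) - b = (-9 + b**2) - b = -9 + b**2 - b)
-61 + x(1/(-5))*135 = -61 + (-9 + (1/(-5))**2 - 1/(-5))*135 = -61 + (-9 + (-1/5)**2 - 1*(-1/5))*135 = -61 + (-9 + 1/25 + 1/5)*135 = -61 - 219/25*135 = -61 - 5913/5 = -6218/5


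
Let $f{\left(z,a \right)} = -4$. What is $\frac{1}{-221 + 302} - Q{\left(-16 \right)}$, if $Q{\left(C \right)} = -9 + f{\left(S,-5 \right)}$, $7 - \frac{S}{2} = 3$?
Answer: $\frac{1054}{81} \approx 13.012$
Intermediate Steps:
$S = 8$ ($S = 14 - 6 = 8$)
$Q{\left(C \right)} = -13$ ($Q{\left(C \right)} = -9 - 4 = -13$)
$\frac{1}{-221 + 302} - Q{\left(-16 \right)} = \frac{1}{-221 + 302} - -13 = \frac{1}{81} + 13 = \frac{1054}{81}$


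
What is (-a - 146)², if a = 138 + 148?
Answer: 186624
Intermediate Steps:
a = 286
(-a - 146)² = (-1*286 - 146)² = (-286 - 146)² = (-432)² = 186624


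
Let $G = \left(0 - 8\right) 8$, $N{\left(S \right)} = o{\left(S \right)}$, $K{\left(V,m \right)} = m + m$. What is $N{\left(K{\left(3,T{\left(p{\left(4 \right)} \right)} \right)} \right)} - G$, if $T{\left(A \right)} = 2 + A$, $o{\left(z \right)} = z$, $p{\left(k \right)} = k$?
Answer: $76$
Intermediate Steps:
$K{\left(V,m \right)} = 2 m$
$N{\left(S \right)} = S$
$G = -64$ ($G = \left(-8\right) 8 = -64$)
$N{\left(K{\left(3,T{\left(p{\left(4 \right)} \right)} \right)} \right)} - G = 2 \left(2 + 4\right) - -64 = 2 \cdot 6 + 64 = 12 + 64 = 76$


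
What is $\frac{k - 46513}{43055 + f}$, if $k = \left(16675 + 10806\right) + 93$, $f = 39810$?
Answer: $- \frac{18939}{82865} \approx -0.22855$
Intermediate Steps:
$k = 27574$ ($k = 27481 + 93 = 27574$)
$\frac{k - 46513}{43055 + f} = \frac{27574 - 46513}{43055 + 39810} = - \frac{18939}{82865}$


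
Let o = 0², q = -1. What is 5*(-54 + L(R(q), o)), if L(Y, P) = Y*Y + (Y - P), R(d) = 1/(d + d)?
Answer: -1085/4 ≈ -271.25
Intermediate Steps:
o = 0
R(d) = 1/(2*d)
L(Y, P) = Y + Y² - P (L(Y, P) = Y² + (Y - P) = Y + Y² - P)
5*(-54 + L(R(q), o)) = 5*(-54 + ((½)/(-1) + ((½)/(-1))² - 1*0)) = 5*(-54 + ((½)*(-1) + ((½)*(-1))² + 0)) = 5*(-54 + (-½ + (-½)² + 0)) = 5*(-54 + (-½ + ¼ + 0)) = 5*(-54 - ¼) = 5*(-217/4) = -1085/4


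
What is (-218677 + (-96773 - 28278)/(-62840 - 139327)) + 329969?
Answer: 22499694815/202167 ≈ 1.1129e+5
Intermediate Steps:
(-218677 + (-96773 - 28278)/(-62840 - 139327)) + 329969 = (-218677 - 125051/(-202167)) + 329969 = (-218677 - 125051*(-1/202167)) + 329969 = (-218677 + 125051/202167) + 329969 = -44209148008/202167 + 329969 = 22499694815/202167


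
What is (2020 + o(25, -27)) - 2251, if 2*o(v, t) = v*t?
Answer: -1137/2 ≈ -568.50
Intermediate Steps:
o(v, t) = t*v/2 (o(v, t) = (v*t)/2 = (t*v)/2 = t*v/2)
(2020 + o(25, -27)) - 2251 = (2020 + (1/2)*(-27)*25) - 2251 = (2020 - 675/2) - 2251 = 3365/2 - 2251 = -1137/2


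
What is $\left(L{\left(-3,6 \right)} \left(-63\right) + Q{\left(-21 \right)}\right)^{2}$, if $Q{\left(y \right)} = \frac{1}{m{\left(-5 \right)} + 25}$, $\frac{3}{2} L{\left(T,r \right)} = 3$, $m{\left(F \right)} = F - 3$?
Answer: $\frac{4583881}{289} \approx 15861.0$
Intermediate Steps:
$m{\left(F \right)} = -3 + F$
$L{\left(T,r \right)} = 2$ ($L{\left(T,r \right)} = \frac{2}{3} \cdot 3 = 2$)
$Q{\left(y \right)} = \frac{1}{17}$ ($Q{\left(y \right)} = \frac{1}{\left(-3 - 5\right) + 25} = \frac{1}{-8 + 25} = \frac{1}{17}$)
$\left(L{\left(-3,6 \right)} \left(-63\right) + Q{\left(-21 \right)}\right)^{2} = \left(2 \left(-63\right) + \frac{1}{17}\right)^{2} = \left(-126 + \frac{1}{17}\right)^{2} = \left(- \frac{2141}{17}\right)^{2} = \frac{4583881}{289}$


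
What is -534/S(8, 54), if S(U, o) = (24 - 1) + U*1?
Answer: -534/31 ≈ -17.226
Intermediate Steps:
S(U, o) = 23 + U
-534/S(8, 54) = -534/(23 + 8) = -534/31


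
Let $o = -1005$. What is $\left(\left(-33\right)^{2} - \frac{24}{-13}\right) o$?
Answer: $- \frac{14251905}{13} \approx -1.0963 \cdot 10^{6}$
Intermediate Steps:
$\left(\left(-33\right)^{2} - \frac{24}{-13}\right) o = \left(\left(-33\right)^{2} - \frac{24}{-13}\right) \left(-1005\right) = \left(1089 - - \frac{24}{13}\right) \left(-1005\right) = \left(1089 + \frac{24}{13}\right) \left(-1005\right) = \frac{14181}{13} \left(-1005\right) = - \frac{14251905}{13}$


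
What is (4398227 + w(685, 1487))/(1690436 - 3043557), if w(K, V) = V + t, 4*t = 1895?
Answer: -2514393/773212 ≈ -3.2519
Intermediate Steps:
t = 1895/4 (t = (1/4)*1895 = 1895/4 ≈ 473.75)
w(K, V) = 1895/4 + V (w(K, V) = V + 1895/4 = 1895/4 + V)
(4398227 + w(685, 1487))/(1690436 - 3043557) = (4398227 + (1895/4 + 1487))/(1690436 - 3043557) = (4398227 + 7843/4)/(-1353121) = (17600751/4)*(-1/1353121) = -2514393/773212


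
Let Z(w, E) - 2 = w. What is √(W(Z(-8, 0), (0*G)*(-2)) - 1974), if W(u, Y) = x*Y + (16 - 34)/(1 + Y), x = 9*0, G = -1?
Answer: 2*I*√498 ≈ 44.632*I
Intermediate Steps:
x = 0
Z(w, E) = 2 + w
W(u, Y) = -18/(1 + Y) (W(u, Y) = 0*Y + (16 - 34)/(1 + Y) = 0 - 18/(1 + Y) = -18/(1 + Y))
√(W(Z(-8, 0), (0*G)*(-2)) - 1974) = √(-18/(1 + (0*(-1))*(-2)) - 1974) = √(-18/(1 + 0*(-2)) - 1974) = √(-18/(1 + 0) - 1974) = √(-18/1 - 1974) = √(-18*1 - 1974) = √(-18 - 1974) = √(-1992) = 2*I*√498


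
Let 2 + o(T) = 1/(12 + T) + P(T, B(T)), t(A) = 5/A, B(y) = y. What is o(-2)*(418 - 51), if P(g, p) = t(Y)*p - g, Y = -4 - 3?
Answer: 39269/70 ≈ 560.99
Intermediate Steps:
Y = -7
P(g, p) = -g - 5*p/7 (P(g, p) = (5/(-7))*p - g = (5*(-1/7))*p - g = -5*p/7 - g = -g - 5*p/7)
o(T) = -2 + 1/(12 + T) - 12*T/7 (o(T) = -2 + (1/(12 + T) + (-T - 5*T/7)) = -2 + (1/(12 + T) - 12*T/7) = -2 + 1/(12 + T) - 12*T/7)
o(-2)*(418 - 51) = ((-161 - 158*(-2) - 12*(-2)**2)/(7*(12 - 2)))*(418 - 51) = ((1/7)*(-161 + 316 - 12*4)/10)*367 = ((1/7)*(1/10)*(-161 + 316 - 48))*367 = ((1/7)*(1/10)*107)*367 = (107/70)*367 = 39269/70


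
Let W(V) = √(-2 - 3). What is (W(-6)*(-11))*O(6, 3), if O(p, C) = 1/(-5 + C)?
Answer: 11*I*√5/2 ≈ 12.298*I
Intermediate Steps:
W(V) = I*√5 (W(V) = √(-5) = I*√5)
(W(-6)*(-11))*O(6, 3) = ((I*√5)*(-11))/(-5 + 3) = -11*I*√5/(-2) = -11*I*√5*(-½) = 11*I*√5/2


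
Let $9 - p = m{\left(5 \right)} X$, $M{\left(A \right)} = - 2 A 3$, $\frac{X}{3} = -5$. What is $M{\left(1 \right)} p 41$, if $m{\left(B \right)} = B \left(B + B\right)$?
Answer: $-186714$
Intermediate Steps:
$m{\left(B \right)} = 2 B^{2}$ ($m{\left(B \right)} = B 2 B = 2 B^{2}$)
$X = -15$ ($X = 3 \left(-5\right) = -15$)
$M{\left(A \right)} = - 6 A$
$p = 759$ ($p = 9 - 2 \cdot 5^{2} \left(-15\right) = 9 - 2 \cdot 25 \left(-15\right) = 9 - 50 \left(-15\right) = 9 - -750 = 9 + 750 = 759$)
$M{\left(1 \right)} p 41 = \left(-6\right) 1 \cdot 759 \cdot 41 = \left(-6\right) 759 \cdot 41 = \left(-4554\right) 41 = -186714$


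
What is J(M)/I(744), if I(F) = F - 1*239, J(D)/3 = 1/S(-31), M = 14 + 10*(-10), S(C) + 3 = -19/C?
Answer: -93/37370 ≈ -0.0024886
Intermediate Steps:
S(C) = -3 - 19/C
M = -86 (M = 14 - 100 = -86)
J(D) = -93/74 (J(D) = 3/(-3 - 19/(-31)) = 3/(-3 - 19*(-1/31)) = 3/(-3 + 19/31) = 3/(-74/31) = 3*(-31/74) = -93/74)
I(F) = -239 + F (I(F) = F - 239 = -239 + F)
J(M)/I(744) = -93/(74*(-239 + 744)) = -93/74/505 = -93/74*1/505 = -93/37370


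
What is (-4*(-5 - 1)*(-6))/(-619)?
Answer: 144/619 ≈ 0.23263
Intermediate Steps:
(-4*(-5 - 1)*(-6))/(-619) = (-4*(-6)*(-6))*(-1/619) = (24*(-6))*(-1/619) = -144*(-1/619) = 144/619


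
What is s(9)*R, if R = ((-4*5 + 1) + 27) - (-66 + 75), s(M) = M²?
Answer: -81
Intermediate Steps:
R = -1 (R = ((-20 + 1) + 27) - 1*9 = (-19 + 27) - 9 = 8 - 9 = -1)
s(9)*R = 9²*(-1) = 81*(-1) = -81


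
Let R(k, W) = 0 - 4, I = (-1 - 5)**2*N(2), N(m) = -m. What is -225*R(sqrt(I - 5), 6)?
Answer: 900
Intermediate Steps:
I = -72 (I = (-1 - 5)**2*(-1*2) = (-6)**2*(-2) = 36*(-2) = -72)
R(k, W) = -4
-225*R(sqrt(I - 5), 6) = -225*(-4) = 900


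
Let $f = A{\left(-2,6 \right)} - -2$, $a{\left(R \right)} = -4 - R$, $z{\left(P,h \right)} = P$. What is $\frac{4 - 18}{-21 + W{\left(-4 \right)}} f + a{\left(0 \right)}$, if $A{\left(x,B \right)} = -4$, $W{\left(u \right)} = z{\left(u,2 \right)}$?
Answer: $- \frac{128}{25} \approx -5.12$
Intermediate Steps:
$W{\left(u \right)} = u$
$f = -2$ ($f = -4 - -2 = -4 + 2 = -2$)
$\frac{4 - 18}{-21 + W{\left(-4 \right)}} f + a{\left(0 \right)} = \frac{4 - 18}{-21 - 4} \left(-2\right) - 4 = - \frac{14}{-25} \left(-2\right) + \left(-4 + 0\right) = \left(-14\right) \left(- \frac{1}{25}\right) \left(-2\right) - 4 = \frac{14}{25} \left(-2\right) - 4 = - \frac{28}{25} - 4 = - \frac{128}{25}$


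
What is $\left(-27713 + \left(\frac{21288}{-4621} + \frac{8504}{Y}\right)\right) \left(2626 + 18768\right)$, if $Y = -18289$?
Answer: $- \frac{50116523249320522}{84513469} \approx -5.93 \cdot 10^{8}$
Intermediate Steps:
$\left(-27713 + \left(\frac{21288}{-4621} + \frac{8504}{Y}\right)\right) \left(2626 + 18768\right) = \left(-27713 + \left(\frac{21288}{-4621} + \frac{8504}{-18289}\right)\right) \left(2626 + 18768\right) = \left(-27713 + \left(21288 \left(- \frac{1}{4621}\right) + 8504 \left(- \frac{1}{18289}\right)\right)\right) 21394 = \left(-27713 - \frac{428633216}{84513469}\right) 21394 = \left(- \frac{2342550399613}{84513469}\right) 21394 = - \frac{50116523249320522}{84513469}$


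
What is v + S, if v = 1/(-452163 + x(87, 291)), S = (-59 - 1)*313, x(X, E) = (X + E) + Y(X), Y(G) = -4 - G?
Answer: -8486231281/451876 ≈ -18780.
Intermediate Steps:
x(X, E) = -4 + E (x(X, E) = (X + E) + (-4 - X) = (E + X) + (-4 - X) = -4 + E)
S = -18780 (S = -60*313 = -18780)
v = -1/451876 (v = 1/(-452163 + (-4 + 291)) = 1/(-452163 + 287) = 1/(-451876) = -1/451876 ≈ -2.2130e-6)
v + S = -1/451876 - 18780 = -8486231281/451876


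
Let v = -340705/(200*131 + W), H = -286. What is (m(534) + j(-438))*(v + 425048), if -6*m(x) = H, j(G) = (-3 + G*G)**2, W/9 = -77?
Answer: 1196982567533305927166/76521 ≈ 1.5643e+16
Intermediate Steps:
W = -693 (W = 9*(-77) = -693)
j(G) = (-3 + G**2)**2
m(x) = 143/3 (m(x) = -1/6*(-286) = 143/3)
v = -340705/25507 (v = -340705/(200*131 - 693) = -340705/(26200 - 693) = -340705/25507 ≈ -13.357)
(m(534) + j(-438))*(v + 425048) = (143/3 + (-3 + (-438)**2)**2)*(-340705/25507 + 425048) = (143/3 + (-3 + 191844)**2)*(10841358631/25507) = (143/3 + 191841**2)*(10841358631/25507) = (143/3 + 36802969281)*(10841358631/25507) = (110408907986/3)*(10841358631/25507) = 1196982567533305927166/76521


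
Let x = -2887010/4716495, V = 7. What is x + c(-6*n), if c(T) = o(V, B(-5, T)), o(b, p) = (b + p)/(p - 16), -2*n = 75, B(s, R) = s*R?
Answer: 8077400/21965391 ≈ 0.36773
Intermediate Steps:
B(s, R) = R*s
n = -75/2 (n = -½*75 = -75/2 ≈ -37.500)
x = -82486/134757 (x = -2887010*1/4716495 = -82486/134757 ≈ -0.61211)
o(b, p) = (b + p)/(-16 + p)
c(T) = (7 - 5*T)/(-16 - 5*T) (c(T) = (7 + T*(-5))/(-16 + T*(-5)) = (7 - 5*T)/(-16 - 5*T))
x + c(-6*n) = -82486/134757 + (-7 + 5*(-6*(-75/2)))/(16 + 5*(-6*(-75/2))) = -82486/134757 + (-7 + 5*225)/(16 + 5*225) = -82486/134757 + (-7 + 1125)/(16 + 1125) = -82486/134757 + 1118/1141 = 8077400/21965391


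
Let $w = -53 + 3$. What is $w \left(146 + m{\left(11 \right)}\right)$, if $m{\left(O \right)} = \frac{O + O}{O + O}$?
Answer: $-7350$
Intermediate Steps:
$w = -50$
$m{\left(O \right)} = 1$ ($m{\left(O \right)} = \frac{2 O}{2 O} = 2 O \frac{1}{2 O} = 1$)
$w \left(146 + m{\left(11 \right)}\right) = - 50 \left(146 + 1\right) = \left(-50\right) 147 = -7350$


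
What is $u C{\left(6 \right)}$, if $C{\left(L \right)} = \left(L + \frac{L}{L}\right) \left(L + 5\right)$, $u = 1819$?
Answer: $140063$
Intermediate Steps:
$C{\left(L \right)} = \left(1 + L\right) \left(5 + L\right)$ ($C{\left(L \right)} = \left(L + 1\right) \left(5 + L\right) = \left(1 + L\right) \left(5 + L\right)$)
$u C{\left(6 \right)} = 1819 \left(5 + 6^{2} + 6 \cdot 6\right) = 1819 \left(5 + 36 + 36\right) = 1819 \cdot 77 = 140063$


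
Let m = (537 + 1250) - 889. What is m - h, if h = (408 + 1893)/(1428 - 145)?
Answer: 1149833/1283 ≈ 896.21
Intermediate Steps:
m = 898 (m = 1787 - 889 = 898)
h = 2301/1283 ≈ 1.7935
m - h = 898 - 1*2301/1283 = 898 - 2301/1283 = 1149833/1283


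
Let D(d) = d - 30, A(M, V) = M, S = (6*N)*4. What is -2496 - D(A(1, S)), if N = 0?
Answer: -2467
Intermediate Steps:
S = 0 (S = (6*0)*4 = 0*4 = 0)
D(d) = -30 + d
-2496 - D(A(1, S)) = -2496 - (-30 + 1) = -2496 - 1*(-29) = -2496 + 29 = -2467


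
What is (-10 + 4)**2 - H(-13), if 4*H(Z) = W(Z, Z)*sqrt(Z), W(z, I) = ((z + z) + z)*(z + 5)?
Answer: 36 - 78*I*sqrt(13) ≈ 36.0 - 281.23*I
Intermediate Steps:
W(z, I) = 3*z*(5 + z) (W(z, I) = (2*z + z)*(5 + z) = (3*z)*(5 + z) = 3*z*(5 + z))
H(Z) = 3*Z**(3/2)*(5 + Z)/4 (H(Z) = ((3*Z*(5 + Z))*sqrt(Z))/4 = (3*Z**(3/2)*(5 + Z))/4 = 3*Z**(3/2)*(5 + Z)/4)
(-10 + 4)**2 - H(-13) = (-10 + 4)**2 - 3*(-13)**(3/2)*(5 - 13)/4 = (-6)**2 - 3*(-13*I*sqrt(13))*(-8)/4 = 36 - 78*I*sqrt(13)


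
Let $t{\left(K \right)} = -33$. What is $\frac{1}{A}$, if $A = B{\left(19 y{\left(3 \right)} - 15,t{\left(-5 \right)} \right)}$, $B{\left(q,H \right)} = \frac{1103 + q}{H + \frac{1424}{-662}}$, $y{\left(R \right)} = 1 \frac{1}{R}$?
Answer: $- \frac{34905}{1086673} \approx -0.032121$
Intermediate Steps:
$y{\left(R \right)} = \frac{1}{R}$
$B{\left(q,H \right)} = \frac{1103 + q}{- \frac{712}{331} + H}$ ($B{\left(q,H \right)} = \frac{1103 + q}{H + 1424 \left(- \frac{1}{662}\right)} = \frac{1103 + q}{H - \frac{712}{331}} = \frac{1103 + q}{- \frac{712}{331} + H}$)
$A = - \frac{1086673}{34905}$ ($A = \frac{331 \left(1103 - \left(15 - \frac{19}{3}\right)\right)}{-712 + 331 \left(-33\right)} = \frac{331 \left(1103 + \left(19 \cdot \frac{1}{3} - 15\right)\right)}{-712 - 10923} = \frac{331 \left(1103 + \left(\frac{19}{3} - 15\right)\right)}{-11635} = 331 \left(- \frac{1}{11635}\right) \left(1103 - \frac{26}{3}\right) = 331 \left(- \frac{1}{11635}\right) \frac{3283}{3} = - \frac{1086673}{34905} \approx -31.132$)
$\frac{1}{A} = \frac{1}{- \frac{1086673}{34905}} = - \frac{34905}{1086673}$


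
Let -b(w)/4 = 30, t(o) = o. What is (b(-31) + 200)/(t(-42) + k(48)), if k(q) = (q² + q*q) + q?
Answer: 40/2307 ≈ 0.017339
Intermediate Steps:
k(q) = q + 2*q² (k(q) = (q² + q²) + q = 2*q² + q = q + 2*q²)
b(w) = -120 (b(w) = -4*30 = -120)
(b(-31) + 200)/(t(-42) + k(48)) = (-120 + 200)/(-42 + 48*(1 + 2*48)) = 80/(-42 + 48*(1 + 96)) = 80/(-42 + 48*97) = 80/(-42 + 4656) = 80/4614 = 80*(1/4614) = 40/2307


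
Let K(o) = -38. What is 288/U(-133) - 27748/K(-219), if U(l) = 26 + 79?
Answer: 487414/665 ≈ 732.95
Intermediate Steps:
U(l) = 105
288/U(-133) - 27748/K(-219) = 288/105 - 27748/(-38) = 288*(1/105) - 27748*(-1/38) = 96/35 + 13874/19 = 487414/665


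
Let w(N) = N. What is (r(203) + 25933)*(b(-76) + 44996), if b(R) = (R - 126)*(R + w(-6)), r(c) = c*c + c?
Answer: 4145758200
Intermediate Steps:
r(c) = c + c² (r(c) = c² + c = c + c²)
b(R) = (-126 + R)*(-6 + R) (b(R) = (R - 126)*(R - 6) = (-126 + R)*(-6 + R))
(r(203) + 25933)*(b(-76) + 44996) = (203*(1 + 203) + 25933)*((756 + (-76)² - 132*(-76)) + 44996) = (203*204 + 25933)*((756 + 5776 + 10032) + 44996) = (41412 + 25933)*(16564 + 44996) = 67345*61560 = 4145758200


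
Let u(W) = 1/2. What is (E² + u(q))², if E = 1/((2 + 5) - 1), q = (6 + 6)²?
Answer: 361/1296 ≈ 0.27855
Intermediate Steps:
q = 144 (q = 12² = 144)
u(W) = ½
E = ⅙ (E = 1/(7 - 1) = 1/6 = ⅙ ≈ 0.16667)
(E² + u(q))² = ((⅙)² + ½)² = (1/36 + ½)² = (19/36)² = 361/1296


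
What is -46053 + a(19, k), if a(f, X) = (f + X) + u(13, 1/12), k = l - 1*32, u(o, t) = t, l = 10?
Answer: -552671/12 ≈ -46056.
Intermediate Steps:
k = -22 (k = 10 - 1*32 = 10 - 32 = -22)
a(f, X) = 1/12 + X + f (a(f, X) = (f + X) + 1/12 = (X + f) + 1/12 = 1/12 + X + f)
-46053 + a(19, k) = -46053 + (1/12 - 22 + 19) = -46053 - 35/12 = -552671/12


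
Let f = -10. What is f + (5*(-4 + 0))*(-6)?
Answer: 110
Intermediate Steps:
f + (5*(-4 + 0))*(-6) = -10 + (5*(-4 + 0))*(-6) = -10 + (5*(-4))*(-6) = -10 - 20*(-6) = -10 + 120 = 110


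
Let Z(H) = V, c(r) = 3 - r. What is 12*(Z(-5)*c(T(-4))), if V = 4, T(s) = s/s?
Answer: 96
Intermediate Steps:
T(s) = 1
Z(H) = 4
12*(Z(-5)*c(T(-4))) = 12*(4*(3 - 1*1)) = 12*(4*(3 - 1)) = 12*(4*2) = 12*8 = 96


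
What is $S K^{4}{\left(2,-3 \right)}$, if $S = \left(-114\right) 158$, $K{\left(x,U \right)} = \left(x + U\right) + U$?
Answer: $-4611072$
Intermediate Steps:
$K{\left(x,U \right)} = x + 2 U$ ($K{\left(x,U \right)} = \left(U + x\right) + U = x + 2 U$)
$S = -18012$
$S K^{4}{\left(2,-3 \right)} = - 18012 \left(2 + 2 \left(-3\right)\right)^{4} = - 18012 \left(2 - 6\right)^{4} = - 18012 \left(-4\right)^{4} = \left(-18012\right) 256 = -4611072$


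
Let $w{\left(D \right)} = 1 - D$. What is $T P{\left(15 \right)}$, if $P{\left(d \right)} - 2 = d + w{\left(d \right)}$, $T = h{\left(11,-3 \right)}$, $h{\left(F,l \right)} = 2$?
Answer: $6$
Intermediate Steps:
$T = 2$
$P{\left(d \right)} = 3$ ($P{\left(d \right)} = 2 + \left(d - \left(-1 + d\right)\right) = 2 + 1 = 3$)
$T P{\left(15 \right)} = 2 \cdot 3 = 6$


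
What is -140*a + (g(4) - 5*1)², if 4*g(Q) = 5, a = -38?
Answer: 85345/16 ≈ 5334.1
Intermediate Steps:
g(Q) = 5/4 (g(Q) = (¼)*5 = 5/4)
-140*a + (g(4) - 5*1)² = -140*(-38) + (5/4 - 5*1)² = 5320 + (5/4 - 5)² = 5320 + (-15/4)² = 5320 + 225/16 = 85345/16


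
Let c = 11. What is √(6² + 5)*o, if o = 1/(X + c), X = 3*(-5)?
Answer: -√41/4 ≈ -1.6008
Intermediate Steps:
X = -15
o = -¼ (o = 1/(-15 + 11) = 1/(-4) = -¼ ≈ -0.25000)
√(6² + 5)*o = √(6² + 5)*(-¼) = √(36 + 5)*(-¼) = √41*(-¼) = -√41/4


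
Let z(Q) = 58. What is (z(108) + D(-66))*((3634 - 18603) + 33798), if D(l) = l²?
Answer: 83111206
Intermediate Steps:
(z(108) + D(-66))*((3634 - 18603) + 33798) = (58 + (-66)²)*((3634 - 18603) + 33798) = (58 + 4356)*(-14969 + 33798) = 4414*18829 = 83111206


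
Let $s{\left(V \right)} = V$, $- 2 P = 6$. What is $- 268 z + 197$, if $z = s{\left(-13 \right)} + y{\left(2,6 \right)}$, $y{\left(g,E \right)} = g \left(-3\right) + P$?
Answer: $6093$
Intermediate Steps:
$P = -3$ ($P = \left(- \frac{1}{2}\right) 6 = -3$)
$y{\left(g,E \right)} = -3 - 3 g$ ($y{\left(g,E \right)} = g \left(-3\right) - 3 = - 3 g - 3 = -3 - 3 g$)
$z = -22$ ($z = -13 - 9 = -22$)
$- 268 z + 197 = \left(-268\right) \left(-22\right) + 197 = 5896 + 197 = 6093$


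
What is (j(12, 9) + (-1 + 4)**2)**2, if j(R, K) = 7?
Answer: 256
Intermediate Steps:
(j(12, 9) + (-1 + 4)**2)**2 = (7 + (-1 + 4)**2)**2 = (7 + 3**2)**2 = (7 + 9)**2 = 16**2 = 256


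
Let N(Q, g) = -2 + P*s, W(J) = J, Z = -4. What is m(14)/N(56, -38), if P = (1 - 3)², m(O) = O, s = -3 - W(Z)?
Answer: 7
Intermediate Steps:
s = 1 (s = -3 - 1*(-4) = -3 + 4 = 1)
P = 4 (P = (-2)² = 4)
N(Q, g) = 2 (N(Q, g) = -2 + 4*1 = -2 + 4 = 2)
m(14)/N(56, -38) = 14/2 = 14*(½) = 7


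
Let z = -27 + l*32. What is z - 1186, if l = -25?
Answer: -2013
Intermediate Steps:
z = -827 (z = -27 - 25*32 = -27 - 800 = -827)
z - 1186 = -827 - 1186 = -2013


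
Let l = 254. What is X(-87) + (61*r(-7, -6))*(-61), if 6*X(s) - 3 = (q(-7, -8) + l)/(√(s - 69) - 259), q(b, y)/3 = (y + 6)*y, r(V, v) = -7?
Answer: 10508056327/403422 - 302*I*√39/201711 ≈ 26047.0 - 0.00935*I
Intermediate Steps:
q(b, y) = 3*y*(6 + y) (q(b, y) = 3*((y + 6)*y) = 3*((6 + y)*y) = 3*(y*(6 + y)) = 3*y*(6 + y))
X(s) = ½ + 151/(3*(-259 + √(-69 + s))) (X(s) = ½ + ((3*(-8)*(6 - 8) + 254)/(√(s - 69) - 259))/6 = ½ + ((3*(-8)*(-2) + 254)/(√(-69 + s) - 259))/6 = ½ + ((48 + 254)/(-259 + √(-69 + s)))/6 = ½ + (302/(-259 + √(-69 + s)))/6 = ½ + 151/(3*(-259 + √(-69 + s))))
X(-87) + (61*r(-7, -6))*(-61) = (-475 + 3*√(-69 - 87))/(6*(-259 + √(-69 - 87))) + (61*(-7))*(-61) = (-475 + 3*√(-156))/(6*(-259 + √(-156))) - 427*(-61) = (-475 + 3*(2*I*√39))/(6*(-259 + 2*I*√39)) + 26047 = (-475 + 6*I*√39)/(6*(-259 + 2*I*√39)) + 26047 = 26047 + (-475 + 6*I*√39)/(6*(-259 + 2*I*√39))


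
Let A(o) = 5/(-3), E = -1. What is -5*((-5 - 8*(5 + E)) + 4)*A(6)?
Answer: -275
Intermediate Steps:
A(o) = -5/3 (A(o) = 5*(-1/3) = -5/3)
-5*((-5 - 8*(5 + E)) + 4)*A(6) = -5*((-5 - 8*(5 - 1)) + 4)*(-5)/3 = -5*((-5 - 8*4) + 4)*(-5)/3 = -5*((-5 - 4*8) + 4)*(-5)/3 = -5*((-5 - 32) + 4)*(-5)/3 = -5*(-37 + 4)*(-5)/3 = -(-165)*(-5)/3 = -5*55 = -275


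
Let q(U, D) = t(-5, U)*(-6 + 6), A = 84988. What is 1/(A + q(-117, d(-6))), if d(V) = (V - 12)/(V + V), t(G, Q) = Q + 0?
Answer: 1/84988 ≈ 1.1766e-5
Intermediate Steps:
t(G, Q) = Q
d(V) = (-12 + V)/(2*V) (d(V) = (-12 + V)/((2*V)) = (-12 + V)*(1/(2*V)) = (-12 + V)/(2*V))
q(U, D) = 0 (q(U, D) = U*(-6 + 6) = U*0 = 0)
1/(A + q(-117, d(-6))) = 1/(84988 + 0) = 1/84988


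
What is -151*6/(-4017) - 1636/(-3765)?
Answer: 3327634/5041335 ≈ 0.66007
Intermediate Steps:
-151*6/(-4017) - 1636/(-3765) = -906*(-1/4017) - 1636*(-1/3765) = 302/1339 + 1636/3765 = 3327634/5041335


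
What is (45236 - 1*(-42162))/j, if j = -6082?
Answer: -43699/3041 ≈ -14.370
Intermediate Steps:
(45236 - 1*(-42162))/j = (45236 - 1*(-42162))/(-6082) = (45236 + 42162)*(-1/6082) = 87398*(-1/6082) = -43699/3041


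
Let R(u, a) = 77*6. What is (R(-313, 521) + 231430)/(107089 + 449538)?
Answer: 231892/556627 ≈ 0.41660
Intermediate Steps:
R(u, a) = 462
(R(-313, 521) + 231430)/(107089 + 449538) = (462 + 231430)/(107089 + 449538) = 231892/556627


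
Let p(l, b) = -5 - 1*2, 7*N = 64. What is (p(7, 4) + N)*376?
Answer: 5640/7 ≈ 805.71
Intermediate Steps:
N = 64/7 (N = (⅐)*64 = 64/7 ≈ 9.1429)
p(l, b) = -7 (p(l, b) = -5 - 2 = -7)
(p(7, 4) + N)*376 = (-7 + 64/7)*376 = (15/7)*376 = 5640/7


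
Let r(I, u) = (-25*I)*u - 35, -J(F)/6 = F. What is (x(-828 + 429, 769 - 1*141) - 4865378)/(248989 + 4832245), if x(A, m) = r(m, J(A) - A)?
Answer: -48715513/5081234 ≈ -9.5873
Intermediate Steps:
J(F) = -6*F
r(I, u) = -35 - 25*I*u (r(I, u) = -25*I*u - 35 = -35 - 25*I*u)
x(A, m) = -35 + 175*A*m (x(A, m) = -35 - 25*m*(-6*A - A) = -35 - 25*m*(-7*A) = -35 + 175*A*m)
(x(-828 + 429, 769 - 1*141) - 4865378)/(248989 + 4832245) = ((-35 + 175*(-828 + 429)*(769 - 1*141)) - 4865378)/(248989 + 4832245) = ((-35 + 175*(-399)*(769 - 141)) - 4865378)/5081234 = ((-35 + 175*(-399)*628) - 4865378)*(1/5081234) = ((-35 - 43850100) - 4865378)*(1/5081234) = (-43850135 - 4865378)*(1/5081234) = -48715513*1/5081234 = -48715513/5081234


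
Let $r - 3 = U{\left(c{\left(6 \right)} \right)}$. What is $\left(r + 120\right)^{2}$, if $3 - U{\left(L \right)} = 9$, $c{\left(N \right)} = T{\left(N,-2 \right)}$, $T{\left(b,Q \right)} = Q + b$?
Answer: $13689$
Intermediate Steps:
$c{\left(N \right)} = -2 + N$
$U{\left(L \right)} = -6$ ($U{\left(L \right)} = 3 - 9 = -6$)
$r = -3$ ($r = 3 - 6 = -3$)
$\left(r + 120\right)^{2} = \left(-3 + 120\right)^{2} = 117^{2} = 13689$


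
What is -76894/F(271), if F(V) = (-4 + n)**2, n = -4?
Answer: -38447/32 ≈ -1201.5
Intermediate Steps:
F(V) = 64 (F(V) = (-4 - 4)**2 = (-8)**2 = 64)
-76894/F(271) = -76894/64 = -76894*1/64 = -38447/32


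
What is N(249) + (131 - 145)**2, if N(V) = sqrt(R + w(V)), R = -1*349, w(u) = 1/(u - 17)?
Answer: 196 + I*sqrt(4696086)/116 ≈ 196.0 + 18.681*I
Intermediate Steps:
w(u) = 1/(-17 + u)
R = -349
N(V) = sqrt(-349 + 1/(-17 + V))
N(249) + (131 - 145)**2 = sqrt((5934 - 349*249)/(-17 + 249)) + (131 - 145)**2 = sqrt((5934 - 86901)/232) + (-14)**2 = sqrt((1/232)*(-80967)) + 196 = sqrt(-80967/232) + 196 = I*sqrt(4696086)/116 + 196 = 196 + I*sqrt(4696086)/116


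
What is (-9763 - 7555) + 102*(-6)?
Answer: -17930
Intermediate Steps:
(-9763 - 7555) + 102*(-6) = -17318 - 612 = -17930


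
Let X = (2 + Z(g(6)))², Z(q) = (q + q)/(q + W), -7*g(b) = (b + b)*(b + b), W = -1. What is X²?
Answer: 121173610000/519885601 ≈ 233.08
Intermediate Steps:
g(b) = -4*b²/7 (g(b) = -(b + b)*(b + b)/7 = -2*b*2*b/7 = -4*b²/7)
Z(q) = 2*q/(-1 + q) (Z(q) = (q + q)/(q - 1) = (2*q)/(-1 + q) = 2*q/(-1 + q))
X = 348100/22801 (X = (2 + 2*(-4/7*6²)/(-1 - 4/7*6²))² = (2 + 2*(-4/7*36)/(-1 - 4/7*36))² = (2 + 2*(-144/7)/(-1 - 144/7))² = (2 + 2*(-144/7)/(-151/7))² = (2 + 2*(-144/7)*(-7/151))² = (2 + 288/151)² = (590/151)² = 348100/22801 ≈ 15.267)
X² = (348100/22801)² = 121173610000/519885601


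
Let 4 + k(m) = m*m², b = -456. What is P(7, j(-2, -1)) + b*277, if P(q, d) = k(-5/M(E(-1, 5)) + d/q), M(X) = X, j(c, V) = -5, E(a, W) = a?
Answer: -43299388/343 ≈ -1.2624e+5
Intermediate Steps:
k(m) = -4 + m³ (k(m) = -4 + m*m² = -4 + m³)
P(q, d) = -4 + (5 + d/q)³ (P(q, d) = -4 + (-5/(-1) + d/q)³ = -4 + (-5*(-1) + d/q)³ = -4 + (5 + d/q)³)
P(7, j(-2, -1)) + b*277 = (-4 + (-5 + 5*7)³/7³) - 456*277 = (-4 + (-5 + 35)³/343) - 126312 = (-4 + (1/343)*30³) - 126312 = (-4 + (1/343)*27000) - 126312 = (-4 + 27000/343) - 126312 = 25628/343 - 126312 = -43299388/343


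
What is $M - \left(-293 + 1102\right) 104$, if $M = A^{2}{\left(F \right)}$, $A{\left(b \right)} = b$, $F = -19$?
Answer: $-83775$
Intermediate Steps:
$M = 361$ ($M = \left(-19\right)^{2} = 361$)
$M - \left(-293 + 1102\right) 104 = 361 - \left(-293 + 1102\right) 104 = 361 - 809 \cdot 104 = 361 - 84136 = -83775$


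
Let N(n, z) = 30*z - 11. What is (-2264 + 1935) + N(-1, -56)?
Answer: -2020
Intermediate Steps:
N(n, z) = -11 + 30*z
(-2264 + 1935) + N(-1, -56) = (-2264 + 1935) + (-11 + 30*(-56)) = -329 + (-11 - 1680) = -329 - 1691 = -2020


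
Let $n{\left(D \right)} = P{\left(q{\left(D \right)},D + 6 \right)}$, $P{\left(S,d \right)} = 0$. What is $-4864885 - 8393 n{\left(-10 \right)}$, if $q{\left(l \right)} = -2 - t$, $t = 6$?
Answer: $-4864885$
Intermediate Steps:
$q{\left(l \right)} = -8$ ($q{\left(l \right)} = -2 - 6 = -8$)
$n{\left(D \right)} = 0$
$-4864885 - 8393 n{\left(-10 \right)} = -4864885 - 8393 \cdot 0 = -4864885 - 0 = -4864885 + 0 = -4864885$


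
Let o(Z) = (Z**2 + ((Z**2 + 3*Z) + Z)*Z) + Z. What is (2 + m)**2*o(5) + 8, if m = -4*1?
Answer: 1028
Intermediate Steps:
m = -4
o(Z) = Z + Z**2 + Z*(Z**2 + 4*Z) (o(Z) = (Z**2 + (Z**2 + 4*Z)*Z) + Z = (Z**2 + Z*(Z**2 + 4*Z)) + Z = Z + Z**2 + Z*(Z**2 + 4*Z))
(2 + m)**2*o(5) + 8 = (2 - 4)**2*(5*(1 + 5**2 + 5*5)) + 8 = (-2)**2*(5*(1 + 25 + 25)) + 8 = 4*(5*51) + 8 = 4*255 + 8 = 1020 + 8 = 1028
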